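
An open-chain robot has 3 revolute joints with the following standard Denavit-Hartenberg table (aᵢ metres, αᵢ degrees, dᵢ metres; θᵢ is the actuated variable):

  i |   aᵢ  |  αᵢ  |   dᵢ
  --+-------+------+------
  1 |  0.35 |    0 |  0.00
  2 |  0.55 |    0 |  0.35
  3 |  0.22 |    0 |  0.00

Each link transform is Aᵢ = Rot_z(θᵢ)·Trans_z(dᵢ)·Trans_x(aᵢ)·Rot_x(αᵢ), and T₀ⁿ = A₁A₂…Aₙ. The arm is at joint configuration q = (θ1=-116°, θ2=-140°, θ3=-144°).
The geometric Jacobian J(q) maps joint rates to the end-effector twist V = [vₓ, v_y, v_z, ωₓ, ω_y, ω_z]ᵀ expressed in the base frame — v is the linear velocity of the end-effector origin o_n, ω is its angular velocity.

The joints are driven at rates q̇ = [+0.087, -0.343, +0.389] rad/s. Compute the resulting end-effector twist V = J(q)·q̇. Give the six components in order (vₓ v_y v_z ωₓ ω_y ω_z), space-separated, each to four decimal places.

0.1828 0.0431 0.0000 0.0000 0.0000 0.1330

o_n = [-0.1180, 0.0777, 0.3500]
J₁: ẑ×o_n = [-0.0777, -0.1180, 0.0000], ω = ẑ
J2: z=[0.0000, 0.0000, 1.0000] o=[-0.1534, -0.3146, 0.0000] → [-0.3922, 0.0355, 0.0000, 0.0000, 0.0000, 1.0000]
J3: z=[0.0000, 0.0000, 1.0000] o=[-0.2865, 0.2191, 0.3500] → [0.1414, 0.1685, -0.0000, 0.0000, 0.0000, 1.0000]
V = J·q̇ = [0.1828, 0.0431, 0.0000, 0.0000, 0.0000, 0.1330]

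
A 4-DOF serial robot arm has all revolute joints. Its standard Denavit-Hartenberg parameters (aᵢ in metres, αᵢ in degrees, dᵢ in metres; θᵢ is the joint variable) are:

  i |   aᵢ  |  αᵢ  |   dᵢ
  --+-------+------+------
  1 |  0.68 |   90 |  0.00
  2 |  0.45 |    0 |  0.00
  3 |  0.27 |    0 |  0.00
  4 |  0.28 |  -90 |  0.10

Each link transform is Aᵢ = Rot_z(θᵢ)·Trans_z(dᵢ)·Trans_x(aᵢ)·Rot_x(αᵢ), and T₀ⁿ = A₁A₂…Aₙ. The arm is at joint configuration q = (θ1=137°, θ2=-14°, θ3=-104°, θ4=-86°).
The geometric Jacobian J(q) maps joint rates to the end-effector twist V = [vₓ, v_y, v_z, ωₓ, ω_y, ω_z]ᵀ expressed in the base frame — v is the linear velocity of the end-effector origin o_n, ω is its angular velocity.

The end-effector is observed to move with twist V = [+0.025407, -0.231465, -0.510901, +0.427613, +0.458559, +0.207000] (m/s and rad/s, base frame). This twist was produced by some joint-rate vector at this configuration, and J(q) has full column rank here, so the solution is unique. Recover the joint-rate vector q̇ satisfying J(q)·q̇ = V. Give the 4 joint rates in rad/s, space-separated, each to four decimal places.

0.2070 -0.8440 0.7020 0.7690

o_n = [-0.4687, 0.5738, -0.2334]
J₁: ẑ×o_n = [-0.5738, -0.4687, 0.0000], ω = ẑ
J2: z=[0.6820, 0.7314, 0.0000] o=[-0.4973, 0.4638, 0.0000] → [-0.1707, 0.1592, 0.0541, 0.6820, 0.7314, 0.0000]
J3: z=[0.6820, 0.7314, 0.0000] o=[-0.8167, 0.7615, -0.1089] → [-0.0911, 0.0849, -0.3826, 0.6820, 0.7314, 0.0000]
J4: z=[0.6820, 0.7314, 0.0000] o=[-0.7239, 0.6751, -0.3473] → [0.0833, -0.0777, -0.2558, 0.6820, 0.7314, 0.0000]
q̇ = J⁺·V = [0.2070, -0.8440, 0.7020, 0.7690]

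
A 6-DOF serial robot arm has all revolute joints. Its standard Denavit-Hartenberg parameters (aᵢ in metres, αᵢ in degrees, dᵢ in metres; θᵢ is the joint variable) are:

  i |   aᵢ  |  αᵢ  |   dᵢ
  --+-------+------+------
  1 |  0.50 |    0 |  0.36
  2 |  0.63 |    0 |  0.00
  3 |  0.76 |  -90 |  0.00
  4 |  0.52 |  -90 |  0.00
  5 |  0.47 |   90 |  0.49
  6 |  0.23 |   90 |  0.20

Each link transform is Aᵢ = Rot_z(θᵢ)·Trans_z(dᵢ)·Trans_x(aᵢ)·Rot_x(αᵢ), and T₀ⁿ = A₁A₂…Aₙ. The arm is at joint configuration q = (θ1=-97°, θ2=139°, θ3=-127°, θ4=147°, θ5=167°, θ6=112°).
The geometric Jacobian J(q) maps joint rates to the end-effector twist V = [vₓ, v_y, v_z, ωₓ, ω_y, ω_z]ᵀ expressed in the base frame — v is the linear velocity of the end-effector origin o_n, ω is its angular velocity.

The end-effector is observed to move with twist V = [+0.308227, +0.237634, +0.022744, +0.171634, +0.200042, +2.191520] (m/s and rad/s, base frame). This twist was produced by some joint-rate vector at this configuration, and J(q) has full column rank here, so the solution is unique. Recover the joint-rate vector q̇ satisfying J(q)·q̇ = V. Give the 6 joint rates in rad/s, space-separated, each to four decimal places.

o_n = [0.1460, -0.3152, 0.8458]
J₁: ẑ×o_n = [0.3152, 0.1460, -0.0000], ω = ẑ
J2: z=[0.0000, 0.0000, 1.0000] o=[-0.0609, -0.4963, 0.3600] → [-0.1811, 0.2069, 0.0000, 0.0000, 0.0000, 1.0000]
J3: z=[0.0000, 0.0000, 1.0000] o=[0.4072, -0.0747, 0.3600] → [0.2405, -0.2613, 0.0000, 0.0000, 0.0000, 1.0000]
J4: z=[0.9962, 0.0872, 0.0000] o=[0.4735, -0.8318, 0.3600] → [0.0423, -0.4839, 0.5432, 0.9962, 0.0872, 0.0000]
J5: z=[-0.0475, 0.5426, 0.8387] o=[0.4355, -0.3974, 0.0768] → [0.3483, -0.2063, 0.1532, -0.0475, 0.5426, 0.8387]
J6: z=[-0.9871, 0.1030, -0.1225] o=[0.3404, -0.5233, 0.7372] → [0.0367, 0.1310, -0.1854, -0.9871, 0.1030, -0.1225]
q̇ = J⁺·V = [0.9140, 0.7570, 0.0500, -0.2520, 0.4950, -0.4520]

0.9140 0.7570 0.0500 -0.2520 0.4950 -0.4520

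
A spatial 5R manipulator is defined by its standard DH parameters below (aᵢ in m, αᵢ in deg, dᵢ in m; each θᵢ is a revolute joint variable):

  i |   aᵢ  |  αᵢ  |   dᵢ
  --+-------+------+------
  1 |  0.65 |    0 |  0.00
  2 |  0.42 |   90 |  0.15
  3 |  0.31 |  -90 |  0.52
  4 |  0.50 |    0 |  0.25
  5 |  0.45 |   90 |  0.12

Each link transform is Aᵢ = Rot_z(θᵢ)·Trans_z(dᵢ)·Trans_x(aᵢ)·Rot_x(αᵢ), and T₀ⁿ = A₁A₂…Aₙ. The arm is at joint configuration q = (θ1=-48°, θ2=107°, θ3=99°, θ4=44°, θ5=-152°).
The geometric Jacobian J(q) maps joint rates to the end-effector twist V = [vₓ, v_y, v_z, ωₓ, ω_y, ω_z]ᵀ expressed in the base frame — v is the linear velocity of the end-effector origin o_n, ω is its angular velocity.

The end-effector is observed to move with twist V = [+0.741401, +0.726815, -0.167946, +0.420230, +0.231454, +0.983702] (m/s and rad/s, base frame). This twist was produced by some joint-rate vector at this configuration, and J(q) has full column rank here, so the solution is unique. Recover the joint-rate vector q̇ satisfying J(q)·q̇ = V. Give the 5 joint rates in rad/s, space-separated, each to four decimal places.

0.8950 0.0230 0.2410 -0.3430 -0.0770

o_n = [0.9351, -0.8168, 0.6162]
J₁: ẑ×o_n = [0.8168, 0.9351, -0.0000], ω = ẑ
J2: z=[0.0000, 0.0000, 1.0000] o=[0.4349, -0.4830, 0.0000] → [0.3337, 0.5002, -0.0000, 0.0000, 0.0000, 1.0000]
J3: z=[0.8572, -0.5150, 0.0000] o=[0.6513, -0.1230, 0.1500] → [-0.2401, -0.3996, -0.4485, 0.8572, -0.5150, 0.0000]
J4: z=[-0.5087, -0.8466, -0.1564] o=[1.0720, -0.4324, 0.4562] → [-0.1956, 0.1028, 0.0797, -0.5087, -0.8466, -0.1564]
J5: z=[-0.5087, -0.8466, -0.1564] o=[0.6181, -0.5134, 0.7723] → [0.0847, -0.1290, 0.4227, -0.5087, -0.8466, -0.1564]
q̇ = J⁺·V = [0.8950, 0.0230, 0.2410, -0.3430, -0.0770]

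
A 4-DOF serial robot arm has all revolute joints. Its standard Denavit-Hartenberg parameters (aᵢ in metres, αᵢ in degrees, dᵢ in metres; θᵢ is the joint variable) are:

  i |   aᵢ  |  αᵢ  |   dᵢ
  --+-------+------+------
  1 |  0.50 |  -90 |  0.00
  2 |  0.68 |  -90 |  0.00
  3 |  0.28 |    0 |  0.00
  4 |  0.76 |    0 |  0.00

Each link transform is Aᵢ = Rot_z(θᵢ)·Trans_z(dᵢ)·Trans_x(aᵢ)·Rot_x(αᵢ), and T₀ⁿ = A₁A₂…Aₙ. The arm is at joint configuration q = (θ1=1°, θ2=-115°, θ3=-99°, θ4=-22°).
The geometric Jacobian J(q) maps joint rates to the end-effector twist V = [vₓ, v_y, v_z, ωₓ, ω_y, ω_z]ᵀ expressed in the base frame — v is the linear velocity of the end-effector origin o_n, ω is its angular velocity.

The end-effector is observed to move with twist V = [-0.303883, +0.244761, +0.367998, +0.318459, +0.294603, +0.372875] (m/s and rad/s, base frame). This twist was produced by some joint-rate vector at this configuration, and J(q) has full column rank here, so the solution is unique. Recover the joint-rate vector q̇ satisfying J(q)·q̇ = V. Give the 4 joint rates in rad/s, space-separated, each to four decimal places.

0.2220 0.2890 0.5080 -0.1510

o_n = [0.3803, 0.9348, 0.2218]
J₁: ẑ×o_n = [-0.9348, 0.3803, 0.0000], ω = ẑ
J2: z=[-0.0175, 0.9998, 0.0000] o=[0.4999, 0.0087, 0.0000] → [0.2218, 0.0039, 0.1034, -0.0175, 0.9998, 0.0000]
J3: z=[0.9062, 0.0158, 0.4226] o=[0.2126, 0.0037, 0.6163] → [-0.3997, 0.4283, 0.8411, 0.9062, 0.0158, 0.4226]
J4: z=[0.9062, 0.0158, 0.4226] o=[0.2263, 0.2805, 0.5766] → [-0.2821, 0.3866, 0.5904, 0.9062, 0.0158, 0.4226]
q̇ = J⁺·V = [0.2220, 0.2890, 0.5080, -0.1510]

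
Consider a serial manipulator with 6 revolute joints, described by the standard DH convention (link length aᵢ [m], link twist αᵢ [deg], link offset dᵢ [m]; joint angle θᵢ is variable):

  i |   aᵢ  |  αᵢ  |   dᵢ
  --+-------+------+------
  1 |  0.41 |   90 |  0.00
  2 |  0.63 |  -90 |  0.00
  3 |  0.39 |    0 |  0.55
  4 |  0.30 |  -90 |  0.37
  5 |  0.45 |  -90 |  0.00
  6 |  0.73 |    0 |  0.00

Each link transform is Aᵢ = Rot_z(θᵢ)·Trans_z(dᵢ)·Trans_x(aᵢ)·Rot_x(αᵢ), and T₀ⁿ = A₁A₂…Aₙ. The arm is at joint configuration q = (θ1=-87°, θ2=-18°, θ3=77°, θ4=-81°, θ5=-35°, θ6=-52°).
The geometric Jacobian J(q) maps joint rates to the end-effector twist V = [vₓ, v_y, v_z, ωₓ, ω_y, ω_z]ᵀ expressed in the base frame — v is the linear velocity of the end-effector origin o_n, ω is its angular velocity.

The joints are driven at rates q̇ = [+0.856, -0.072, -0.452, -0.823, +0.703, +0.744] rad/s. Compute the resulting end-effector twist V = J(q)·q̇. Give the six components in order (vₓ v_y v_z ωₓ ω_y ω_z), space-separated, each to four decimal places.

0.4302 -0.6240 -0.8771 0.7357 0.1696 -1.0829

o_n = [1.0142, -2.5085, 0.8118]
J₁: ẑ×o_n = [2.5085, 1.0142, -0.0000], ω = ẑ
J2: z=[-0.9986, -0.0523, 0.0000] o=[0.0215, -0.4094, 0.0000] → [-0.0425, 0.8107, 2.1481, -0.9986, -0.0523, 0.0000]
J3: z=[0.0162, -0.3086, 0.9511] o=[0.0528, -1.0078, -0.1947] → [1.1166, 0.8981, 0.2724, 0.0162, -0.3086, 0.9511]
J4: z=[0.0162, -0.3086, 0.9511] o=[0.4456, -1.2409, 0.3013] → [1.0479, 0.5326, 0.1550, 0.0162, -0.3086, 0.9511]
J5: z=[0.9997, -0.0140, -0.0216] o=[0.4455, -1.6405, 0.5607] → [-0.0222, -0.2633, -0.8597, 0.9997, -0.0140, -0.0216]
J6: z=[-0.0247, -0.2927, -0.9559] o=[0.4423, -2.0707, 0.6925] → [-0.4534, -0.5437, 0.1782, -0.0247, -0.2927, -0.9559]
V = J·q̇ = [0.4302, -0.6240, -0.8771, 0.7357, 0.1696, -1.0829]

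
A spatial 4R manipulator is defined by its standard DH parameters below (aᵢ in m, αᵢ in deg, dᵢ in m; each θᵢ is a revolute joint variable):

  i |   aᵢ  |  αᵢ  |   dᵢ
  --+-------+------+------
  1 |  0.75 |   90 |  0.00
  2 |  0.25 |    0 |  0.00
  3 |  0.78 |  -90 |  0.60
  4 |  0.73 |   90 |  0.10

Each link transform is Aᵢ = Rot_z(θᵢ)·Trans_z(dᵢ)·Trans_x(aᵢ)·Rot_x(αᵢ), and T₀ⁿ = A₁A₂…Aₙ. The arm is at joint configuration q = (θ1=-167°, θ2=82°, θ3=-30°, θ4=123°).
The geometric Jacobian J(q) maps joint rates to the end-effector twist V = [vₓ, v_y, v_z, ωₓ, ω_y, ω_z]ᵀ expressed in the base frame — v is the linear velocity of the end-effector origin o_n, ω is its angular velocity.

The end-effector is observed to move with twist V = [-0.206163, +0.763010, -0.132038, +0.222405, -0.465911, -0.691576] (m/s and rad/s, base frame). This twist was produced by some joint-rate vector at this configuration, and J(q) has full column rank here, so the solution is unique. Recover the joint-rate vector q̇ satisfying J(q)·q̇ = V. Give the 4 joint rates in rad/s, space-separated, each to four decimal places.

-0.7790 0.4430 -0.9470 0.1420

o_n = [-0.9145, -0.2237, 0.6105]
J₁: ẑ×o_n = [0.2237, -0.9145, 0.0000], ω = ẑ
J2: z=[-0.2250, 0.9744, 0.0000] o=[-0.7308, -0.1687, 0.0000] → [0.5948, 0.1373, 0.1914, -0.2250, 0.9744, 0.0000]
J3: z=[-0.2250, 0.9744, 0.0000] o=[-0.7647, -0.1765, 0.2476] → [0.3536, 0.0816, 0.1566, -0.2250, 0.9744, 0.0000]
J4: z=[0.7678, 0.1773, 0.6157] o=[-1.3676, 0.3001, 0.8622] → [0.2778, 0.4722, -0.4824, 0.7678, 0.1773, 0.6157]
q̇ = J⁺·V = [-0.7790, 0.4430, -0.9470, 0.1420]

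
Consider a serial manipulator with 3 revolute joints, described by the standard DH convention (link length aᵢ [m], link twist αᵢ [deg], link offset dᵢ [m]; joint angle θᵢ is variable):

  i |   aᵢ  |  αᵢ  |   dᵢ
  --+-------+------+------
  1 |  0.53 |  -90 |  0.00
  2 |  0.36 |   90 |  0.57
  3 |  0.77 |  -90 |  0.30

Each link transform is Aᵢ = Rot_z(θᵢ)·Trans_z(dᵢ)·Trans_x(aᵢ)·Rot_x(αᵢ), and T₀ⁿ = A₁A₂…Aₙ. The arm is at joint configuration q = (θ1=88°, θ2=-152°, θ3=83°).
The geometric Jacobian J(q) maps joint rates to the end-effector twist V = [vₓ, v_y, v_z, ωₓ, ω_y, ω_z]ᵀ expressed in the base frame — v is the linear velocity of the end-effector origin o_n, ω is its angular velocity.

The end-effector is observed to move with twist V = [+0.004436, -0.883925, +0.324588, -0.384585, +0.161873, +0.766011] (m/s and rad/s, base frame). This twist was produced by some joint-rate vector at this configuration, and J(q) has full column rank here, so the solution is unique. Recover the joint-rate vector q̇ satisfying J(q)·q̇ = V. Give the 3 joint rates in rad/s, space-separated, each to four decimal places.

o_n = [-1.3339, 0.0350, -0.0518]
J₁: ẑ×o_n = [-0.0350, -1.3339, 0.0000], ω = ẑ
J2: z=[-0.9994, 0.0349, 0.0000] o=[0.0185, 0.5297, 0.0000] → [-0.0018, -0.0518, 0.5416, -0.9994, 0.0349, 0.0000]
J3: z=[-0.0164, -0.4692, -0.8829] o=[-0.5622, 0.2319, 0.1690] → [-0.0702, 0.6777, -0.3588, -0.0164, -0.4692, -0.8829]
q̇ = J⁺·V = [0.4870, 0.3900, -0.3160]

0.4870 0.3900 -0.3160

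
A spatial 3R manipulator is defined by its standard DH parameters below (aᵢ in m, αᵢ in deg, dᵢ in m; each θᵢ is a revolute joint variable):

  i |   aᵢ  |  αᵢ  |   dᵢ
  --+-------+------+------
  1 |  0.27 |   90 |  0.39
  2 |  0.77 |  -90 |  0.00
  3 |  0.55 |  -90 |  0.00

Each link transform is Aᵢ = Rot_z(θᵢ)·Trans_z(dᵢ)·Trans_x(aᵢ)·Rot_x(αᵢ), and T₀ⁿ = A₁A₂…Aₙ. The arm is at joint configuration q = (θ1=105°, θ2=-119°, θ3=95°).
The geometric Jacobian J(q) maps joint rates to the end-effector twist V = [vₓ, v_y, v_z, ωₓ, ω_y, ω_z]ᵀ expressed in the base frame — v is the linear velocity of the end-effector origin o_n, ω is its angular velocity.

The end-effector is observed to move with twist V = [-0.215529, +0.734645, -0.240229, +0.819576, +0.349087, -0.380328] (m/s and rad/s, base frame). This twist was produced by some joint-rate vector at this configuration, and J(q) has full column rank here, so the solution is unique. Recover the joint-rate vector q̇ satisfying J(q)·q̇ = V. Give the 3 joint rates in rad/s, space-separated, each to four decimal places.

o_n = [-0.5085, -0.2191, -0.2415]
J₁: ẑ×o_n = [0.2191, -0.5085, 0.0000], ω = ẑ
J2: z=[0.9659, 0.2588, 0.0000] o=[-0.0699, 0.2608, 0.3900] → [-0.1635, 0.6100, -0.3501, 0.9659, 0.2588, 0.0000]
J3: z=[-0.2264, 0.8448, -0.4848] o=[0.0267, -0.0998, -0.2835] → [-0.0224, 0.2690, 0.4792, -0.2264, 0.8448, -0.4848]
q̇ = J⁺·V = [-0.3110, 0.8820, 0.1430]

-0.3110 0.8820 0.1430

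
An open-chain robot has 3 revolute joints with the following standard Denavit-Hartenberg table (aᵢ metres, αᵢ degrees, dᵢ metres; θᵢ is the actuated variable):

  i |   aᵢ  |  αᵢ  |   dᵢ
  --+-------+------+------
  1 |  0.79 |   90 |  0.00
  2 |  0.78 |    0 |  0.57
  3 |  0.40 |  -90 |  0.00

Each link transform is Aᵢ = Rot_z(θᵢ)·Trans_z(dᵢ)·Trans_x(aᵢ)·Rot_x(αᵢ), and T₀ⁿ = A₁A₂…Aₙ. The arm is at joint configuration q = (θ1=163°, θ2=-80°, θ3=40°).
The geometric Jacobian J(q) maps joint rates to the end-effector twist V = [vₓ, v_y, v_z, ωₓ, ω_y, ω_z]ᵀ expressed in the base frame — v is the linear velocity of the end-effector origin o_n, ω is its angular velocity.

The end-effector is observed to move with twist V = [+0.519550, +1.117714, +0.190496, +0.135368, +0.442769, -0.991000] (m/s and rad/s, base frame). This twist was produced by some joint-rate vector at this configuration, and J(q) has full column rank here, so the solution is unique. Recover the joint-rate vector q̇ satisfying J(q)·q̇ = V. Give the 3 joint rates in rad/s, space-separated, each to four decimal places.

o_n = [-1.0114, 0.9053, -1.0253]
J₁: ẑ×o_n = [-0.9053, -1.0114, 0.0000], ω = ẑ
J2: z=[0.2924, 0.9563, 0.0000] o=[-0.7555, 0.2310, 0.0000] → [-0.9805, 0.2998, 0.4419, 0.2924, 0.9563, 0.0000]
J3: z=[0.2924, 0.9563, 0.0000] o=[-0.7184, 0.8157, -0.7682] → [-0.2459, 0.0752, 0.3064, 0.2924, 0.9563, 0.0000]
q̇ = J⁺·V = [-0.9910, 0.3590, 0.1040]

-0.9910 0.3590 0.1040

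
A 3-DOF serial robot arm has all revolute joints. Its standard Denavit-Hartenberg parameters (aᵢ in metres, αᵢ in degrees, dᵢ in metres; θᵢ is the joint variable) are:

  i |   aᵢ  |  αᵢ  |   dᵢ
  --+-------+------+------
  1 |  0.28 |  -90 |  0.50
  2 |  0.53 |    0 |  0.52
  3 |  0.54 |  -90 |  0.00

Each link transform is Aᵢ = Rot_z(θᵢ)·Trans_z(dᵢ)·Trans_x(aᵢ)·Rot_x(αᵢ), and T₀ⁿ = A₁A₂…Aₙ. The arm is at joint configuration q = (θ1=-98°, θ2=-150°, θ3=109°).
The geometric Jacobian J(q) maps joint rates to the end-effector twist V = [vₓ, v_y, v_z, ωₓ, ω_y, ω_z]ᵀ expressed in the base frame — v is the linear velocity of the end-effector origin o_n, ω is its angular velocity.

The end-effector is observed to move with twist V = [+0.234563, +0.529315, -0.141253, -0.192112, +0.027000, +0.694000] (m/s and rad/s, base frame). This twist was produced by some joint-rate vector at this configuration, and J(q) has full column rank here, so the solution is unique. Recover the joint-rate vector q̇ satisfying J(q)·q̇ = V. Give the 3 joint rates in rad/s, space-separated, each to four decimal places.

o_n = [0.4831, -0.2987, 1.1193]
J₁: ẑ×o_n = [0.2987, 0.4831, -0.0000], ω = ẑ
J2: z=[0.9903, -0.1392, 0.0000] o=[-0.0390, -0.2773, 0.5000] → [-0.0862, -0.6132, 0.0515, 0.9903, -0.1392, 0.0000]
J3: z=[0.9903, -0.1392, 0.0000] o=[0.5399, 0.1049, 0.7650] → [-0.0493, -0.3508, -0.4075, 0.9903, -0.1392, 0.0000]
q̇ = J⁺·V = [0.6940, -0.4800, 0.2860]

0.6940 -0.4800 0.2860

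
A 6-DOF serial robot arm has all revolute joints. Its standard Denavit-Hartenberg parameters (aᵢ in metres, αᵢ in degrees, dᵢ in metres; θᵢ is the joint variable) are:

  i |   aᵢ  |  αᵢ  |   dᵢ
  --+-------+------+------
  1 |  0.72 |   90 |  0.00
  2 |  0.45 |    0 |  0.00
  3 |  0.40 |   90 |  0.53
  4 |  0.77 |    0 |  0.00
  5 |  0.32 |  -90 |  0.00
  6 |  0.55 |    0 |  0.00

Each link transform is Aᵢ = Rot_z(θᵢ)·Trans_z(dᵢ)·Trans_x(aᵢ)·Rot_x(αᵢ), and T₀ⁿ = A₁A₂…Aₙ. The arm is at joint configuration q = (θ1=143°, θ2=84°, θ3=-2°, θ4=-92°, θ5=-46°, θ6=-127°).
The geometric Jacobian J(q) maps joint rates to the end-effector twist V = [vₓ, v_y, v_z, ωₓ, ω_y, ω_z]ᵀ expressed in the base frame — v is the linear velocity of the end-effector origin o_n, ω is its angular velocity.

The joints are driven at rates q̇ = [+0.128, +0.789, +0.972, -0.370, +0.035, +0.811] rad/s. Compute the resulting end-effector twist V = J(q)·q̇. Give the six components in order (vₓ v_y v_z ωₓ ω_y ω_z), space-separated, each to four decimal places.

0.3635 -0.7645 0.3175 0.9017 0.7709 0.7120

o_n = [-1.1421, 0.5699, 0.7640]
J₁: ẑ×o_n = [-0.5699, -1.1421, 0.0000], ω = ẑ
J2: z=[0.6018, 0.7986, 0.0000] o=[-0.5750, 0.4333, 0.0000] → [0.6102, -0.4598, 0.5351, 0.6018, 0.7986, 0.0000]
J3: z=[0.6018, 0.7986, 0.0000] o=[-0.6126, 0.4616, 0.4475] → [0.2527, -0.1904, 0.4880, 0.6018, 0.7986, 0.0000]
J4: z=[-0.7909, 0.5960, -0.1392] o=[-0.3381, 0.9184, 0.8436] → [-0.0960, 0.0489, 0.7548, -0.7909, 0.5960, -0.1392]
J5: z=[-0.7909, 0.5960, -0.1392] o=[-0.7982, 0.3016, 0.8170] → [0.0057, 0.0059, -0.0073, -0.7909, 0.5960, -0.1392]
J6: z=[-0.5216, -0.5375, 0.6626] o=[-0.9006, 0.1106, 0.5815] → [-0.4024, -0.0648, -0.3693, -0.5216, -0.5375, 0.6626]
V = J·q̇ = [0.3635, -0.7645, 0.3175, 0.9017, 0.7709, 0.7120]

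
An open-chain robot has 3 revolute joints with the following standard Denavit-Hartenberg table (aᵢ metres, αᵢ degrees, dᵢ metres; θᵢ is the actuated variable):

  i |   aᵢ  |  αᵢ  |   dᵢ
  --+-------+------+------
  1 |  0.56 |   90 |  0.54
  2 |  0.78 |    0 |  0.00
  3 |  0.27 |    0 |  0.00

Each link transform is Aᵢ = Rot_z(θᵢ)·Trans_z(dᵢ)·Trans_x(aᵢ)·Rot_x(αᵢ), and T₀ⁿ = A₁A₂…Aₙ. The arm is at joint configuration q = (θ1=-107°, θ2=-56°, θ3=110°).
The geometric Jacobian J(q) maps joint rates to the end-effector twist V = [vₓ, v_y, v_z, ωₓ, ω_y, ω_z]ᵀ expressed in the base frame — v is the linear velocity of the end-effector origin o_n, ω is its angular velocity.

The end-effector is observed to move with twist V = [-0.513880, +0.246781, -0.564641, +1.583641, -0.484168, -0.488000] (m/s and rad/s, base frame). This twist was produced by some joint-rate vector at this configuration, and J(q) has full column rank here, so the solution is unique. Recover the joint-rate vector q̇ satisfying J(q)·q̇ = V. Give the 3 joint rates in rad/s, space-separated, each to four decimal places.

-0.4880 -0.6920 -0.9640

o_n = [-0.3377, -1.1044, 0.1118]
J₁: ẑ×o_n = [1.1044, -0.3377, 0.0000], ω = ẑ
J2: z=[-0.9563, 0.2924, 0.0000] o=[-0.1637, -0.5355, 0.5400] → [-0.1252, -0.4095, 0.5949, -0.9563, 0.2924, 0.0000]
J3: z=[-0.9563, 0.2924, 0.0000] o=[-0.2913, -0.9526, -0.1066] → [0.0639, 0.2089, 0.1587, -0.9563, 0.2924, 0.0000]
q̇ = J⁺·V = [-0.4880, -0.6920, -0.9640]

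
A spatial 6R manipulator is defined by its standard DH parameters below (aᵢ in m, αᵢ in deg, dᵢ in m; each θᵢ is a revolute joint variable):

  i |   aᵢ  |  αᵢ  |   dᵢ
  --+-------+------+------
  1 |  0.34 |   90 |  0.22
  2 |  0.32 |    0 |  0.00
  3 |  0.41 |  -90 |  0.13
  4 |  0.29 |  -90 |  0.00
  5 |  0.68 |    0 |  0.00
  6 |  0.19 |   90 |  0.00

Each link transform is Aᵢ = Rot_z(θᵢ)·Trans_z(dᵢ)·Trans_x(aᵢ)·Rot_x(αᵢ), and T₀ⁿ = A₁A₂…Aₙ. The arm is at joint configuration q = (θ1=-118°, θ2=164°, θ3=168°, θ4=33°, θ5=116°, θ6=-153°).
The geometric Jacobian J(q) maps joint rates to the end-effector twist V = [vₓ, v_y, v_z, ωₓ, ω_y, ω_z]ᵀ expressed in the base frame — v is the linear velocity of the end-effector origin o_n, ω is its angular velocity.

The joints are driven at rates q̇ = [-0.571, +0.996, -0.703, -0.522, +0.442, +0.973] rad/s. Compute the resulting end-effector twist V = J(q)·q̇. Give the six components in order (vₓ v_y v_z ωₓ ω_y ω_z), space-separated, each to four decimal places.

o_n = [-0.1713, -0.2119, -0.3795]
J₁: ẑ×o_n = [0.2119, -0.1713, 0.0000], ω = ẑ
J2: z=[-0.8829, 0.4695, 0.0000] o=[-0.1596, -0.3002, 0.2200] → [-0.2815, -0.5293, -0.0725, -0.8829, 0.4695, 0.0000]
J3: z=[-0.8829, 0.4695, 0.0000] o=[-0.0152, -0.0286, 0.3082] → [-0.3229, -0.6072, 0.2351, -0.8829, 0.4695, 0.0000]
J4: z=[-0.2204, -0.4145, 0.8829] o=[-0.2999, -0.2872, 0.1157] → [0.1388, 0.0044, 0.0367, -0.2204, -0.4145, 0.8829]
J5: z=[0.9663, 0.0309, 0.2557] o=[-0.2613, -0.5510, 0.0015] → [-0.0985, 0.3912, 0.3248, 0.9663, 0.0309, 0.2557]
J6: z=[0.9663, 0.0309, 0.2557] o=[-0.1663, -0.0265, -0.4207] → [0.0487, -0.0411, -0.1790, 0.9663, 0.0309, 0.2557]
V = J·q̇ = [-0.2430, 0.1281, -0.2872, 1.2236, 0.3976, -0.6701]

-0.2430 0.1281 -0.2872 1.2236 0.3976 -0.6701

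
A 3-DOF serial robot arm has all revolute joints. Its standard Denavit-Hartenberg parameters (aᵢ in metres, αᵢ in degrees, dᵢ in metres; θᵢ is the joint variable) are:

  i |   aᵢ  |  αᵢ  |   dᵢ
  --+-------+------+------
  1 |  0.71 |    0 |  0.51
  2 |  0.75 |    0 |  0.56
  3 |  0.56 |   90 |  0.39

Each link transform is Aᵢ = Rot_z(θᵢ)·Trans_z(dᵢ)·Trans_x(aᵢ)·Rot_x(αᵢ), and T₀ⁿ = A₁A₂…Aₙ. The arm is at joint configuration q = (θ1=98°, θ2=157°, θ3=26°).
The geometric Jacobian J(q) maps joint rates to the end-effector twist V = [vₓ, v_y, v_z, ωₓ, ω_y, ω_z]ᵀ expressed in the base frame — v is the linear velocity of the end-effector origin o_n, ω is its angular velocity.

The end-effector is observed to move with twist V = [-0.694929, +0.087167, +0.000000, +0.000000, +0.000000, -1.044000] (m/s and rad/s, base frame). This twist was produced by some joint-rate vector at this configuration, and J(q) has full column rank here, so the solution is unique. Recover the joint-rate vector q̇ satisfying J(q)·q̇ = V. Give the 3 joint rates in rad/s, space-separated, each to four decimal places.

o_n = [-0.1861, -0.5711, 1.4600]
J₁: ẑ×o_n = [0.5711, -0.1861, 0.0000], ω = ẑ
J2: z=[0.0000, 0.0000, 1.0000] o=[-0.0988, 0.7031, 0.5100] → [1.2742, -0.0873, 0.0000, 0.0000, 0.0000, 1.0000]
J3: z=[0.0000, 0.0000, 1.0000] o=[-0.2929, -0.0214, 1.0700] → [0.5497, 0.1069, -0.0000, 0.0000, 0.0000, 1.0000]
q̇ = J⁺·V = [-0.5790, -0.1500, -0.3150]

-0.5790 -0.1500 -0.3150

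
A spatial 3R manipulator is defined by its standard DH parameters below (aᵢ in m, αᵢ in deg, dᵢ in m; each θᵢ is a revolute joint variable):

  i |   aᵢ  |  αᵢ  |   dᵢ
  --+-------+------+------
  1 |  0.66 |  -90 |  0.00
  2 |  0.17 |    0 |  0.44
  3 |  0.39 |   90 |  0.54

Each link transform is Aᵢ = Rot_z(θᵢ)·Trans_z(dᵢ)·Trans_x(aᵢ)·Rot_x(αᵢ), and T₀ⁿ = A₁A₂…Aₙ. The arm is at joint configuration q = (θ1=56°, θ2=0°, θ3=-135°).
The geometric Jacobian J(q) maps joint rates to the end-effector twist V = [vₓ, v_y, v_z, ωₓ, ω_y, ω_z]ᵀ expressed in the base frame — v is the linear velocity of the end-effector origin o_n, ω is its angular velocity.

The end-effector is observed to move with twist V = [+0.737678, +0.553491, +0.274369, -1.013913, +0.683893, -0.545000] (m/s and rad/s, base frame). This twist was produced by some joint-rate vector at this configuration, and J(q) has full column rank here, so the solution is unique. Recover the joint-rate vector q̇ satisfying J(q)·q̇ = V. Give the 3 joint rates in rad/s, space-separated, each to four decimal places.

-0.5450 0.3700 0.8530

o_n = [-0.5025, 1.0075, 0.2758]
J₁: ẑ×o_n = [-1.0075, -0.5025, 0.0000], ω = ẑ
J2: z=[-0.8290, 0.5592, 0.0000] o=[0.3691, 0.5472, 0.0000] → [0.1542, 0.2286, 0.1058, -0.8290, 0.5592, 0.0000]
J3: z=[-0.8290, 0.5592, 0.0000] o=[0.0994, 0.9341, 0.0000] → [0.1542, 0.2286, 0.2758, -0.8290, 0.5592, 0.0000]
q̇ = J⁺·V = [-0.5450, 0.3700, 0.8530]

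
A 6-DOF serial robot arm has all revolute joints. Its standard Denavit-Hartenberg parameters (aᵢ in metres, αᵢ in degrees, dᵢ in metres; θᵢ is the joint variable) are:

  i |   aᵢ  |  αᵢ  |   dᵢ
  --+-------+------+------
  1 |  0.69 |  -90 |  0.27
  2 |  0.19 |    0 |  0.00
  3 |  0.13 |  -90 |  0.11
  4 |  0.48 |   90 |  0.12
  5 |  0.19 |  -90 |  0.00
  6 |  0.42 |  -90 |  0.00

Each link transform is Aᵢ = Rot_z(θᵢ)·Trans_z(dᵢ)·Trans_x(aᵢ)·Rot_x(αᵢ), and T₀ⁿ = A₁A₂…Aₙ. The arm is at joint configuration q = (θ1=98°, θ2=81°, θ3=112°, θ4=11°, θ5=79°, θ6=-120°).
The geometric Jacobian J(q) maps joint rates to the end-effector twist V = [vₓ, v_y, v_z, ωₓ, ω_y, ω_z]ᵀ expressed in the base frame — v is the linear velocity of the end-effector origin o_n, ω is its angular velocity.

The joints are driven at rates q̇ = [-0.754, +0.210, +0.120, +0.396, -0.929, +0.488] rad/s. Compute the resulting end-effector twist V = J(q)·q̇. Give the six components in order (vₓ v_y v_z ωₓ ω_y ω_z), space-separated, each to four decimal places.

o_n = [-0.3854, 0.0393, 0.3301]
J₁: ẑ×o_n = [-0.0393, -0.3854, 0.0000], ω = ẑ
J2: z=[-0.9903, -0.1392, 0.0000] o=[-0.0960, 0.6833, 0.2700] → [-0.0084, 0.0596, 0.5974, -0.9903, -0.1392, 0.0000]
J3: z=[-0.9903, -0.1392, 0.0000] o=[-0.1002, 0.7127, 0.0823] → [-0.0345, 0.2454, 0.6272, -0.9903, -0.1392, 0.0000]
J4: z=[-0.0313, 0.2228, 0.9744] o=[-0.1915, 0.5720, 0.1116] → [0.5677, -0.1821, 0.0599, -0.0313, 0.2228, 0.9744]
J5: z=[-0.9462, -0.3207, 0.0429] o=[-0.0406, 0.1568, 0.3345] → [0.0064, -0.0189, 0.0006, -0.9462, -0.3207, 0.0429]
J6: z=[-0.3221, 0.9462, -0.0308] o=[-0.0348, 0.1650, 0.5242] → [-0.1875, -0.0517, 0.3722, -0.3221, 0.9462, -0.0308]
V = J·q̇ = [0.1510, 0.2528, 0.4055, 0.3826, 0.8020, -0.4231]

0.1510 0.2528 0.4055 0.3826 0.8020 -0.4231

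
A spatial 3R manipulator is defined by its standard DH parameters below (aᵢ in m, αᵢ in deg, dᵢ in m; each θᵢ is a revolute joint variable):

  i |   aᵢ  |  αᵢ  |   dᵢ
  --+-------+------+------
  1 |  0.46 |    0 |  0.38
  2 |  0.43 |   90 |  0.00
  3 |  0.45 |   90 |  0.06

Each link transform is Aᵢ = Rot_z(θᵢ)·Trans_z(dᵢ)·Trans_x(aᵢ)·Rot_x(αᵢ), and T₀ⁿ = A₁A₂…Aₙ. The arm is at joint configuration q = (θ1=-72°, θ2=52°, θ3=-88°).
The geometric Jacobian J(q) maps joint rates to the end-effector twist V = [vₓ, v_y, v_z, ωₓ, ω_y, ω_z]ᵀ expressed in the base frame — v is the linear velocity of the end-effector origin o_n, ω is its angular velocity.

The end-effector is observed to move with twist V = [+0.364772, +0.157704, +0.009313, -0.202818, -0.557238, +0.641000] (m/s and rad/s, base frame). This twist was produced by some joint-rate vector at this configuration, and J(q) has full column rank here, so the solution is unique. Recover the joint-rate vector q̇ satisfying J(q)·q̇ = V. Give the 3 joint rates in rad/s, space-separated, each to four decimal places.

-0.0450 0.6860 0.5930

o_n = [0.5405, -0.6463, -0.0697]
J₁: ẑ×o_n = [0.6463, 0.5405, -0.0000], ω = ẑ
J2: z=[0.0000, 0.0000, 1.0000] o=[0.1421, -0.4375, 0.3800] → [0.2088, 0.3983, -0.0000, 0.0000, 0.0000, 1.0000]
J3: z=[-0.3420, -0.9397, 0.0000] o=[0.5462, -0.5846, 0.3800] → [0.4226, -0.1538, 0.0157, -0.3420, -0.9397, 0.0000]
q̇ = J⁺·V = [-0.0450, 0.6860, 0.5930]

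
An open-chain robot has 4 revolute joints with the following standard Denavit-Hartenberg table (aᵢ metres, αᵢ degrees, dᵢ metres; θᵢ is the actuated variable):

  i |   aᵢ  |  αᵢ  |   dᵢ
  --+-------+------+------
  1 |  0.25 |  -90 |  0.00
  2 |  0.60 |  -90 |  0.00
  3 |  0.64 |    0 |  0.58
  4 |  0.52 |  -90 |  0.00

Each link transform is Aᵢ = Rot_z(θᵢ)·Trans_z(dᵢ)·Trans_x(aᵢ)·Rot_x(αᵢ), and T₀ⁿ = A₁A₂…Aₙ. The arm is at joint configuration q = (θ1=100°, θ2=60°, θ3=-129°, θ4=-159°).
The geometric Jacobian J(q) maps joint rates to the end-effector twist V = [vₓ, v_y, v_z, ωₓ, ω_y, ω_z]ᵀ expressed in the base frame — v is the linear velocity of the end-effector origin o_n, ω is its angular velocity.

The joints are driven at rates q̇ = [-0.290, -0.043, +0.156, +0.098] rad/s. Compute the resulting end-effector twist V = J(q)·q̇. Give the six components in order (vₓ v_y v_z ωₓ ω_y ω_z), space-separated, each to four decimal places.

o_n = [0.0100, -0.0727, -0.6000]
J₁: ẑ×o_n = [0.0727, 0.0100, -0.0000], ω = ẑ
J2: z=[-0.9848, -0.1736, 0.0000] o=[-0.0434, 0.2462, 0.0000] → [0.1042, -0.5909, 0.3233, -0.9848, -0.1736, 0.0000]
J3: z=[0.1504, -0.8529, -0.5000] o=[-0.0955, 0.5416, -0.5196] → [-0.2386, -0.0406, -0.0024, 0.1504, -0.8529, -0.5000]
J4: z=[0.1504, -0.8529, -0.5000] o=[-0.4631, -0.2377, -0.4608] → [0.2012, -0.2156, 0.4283, 0.1504, -0.8529, -0.5000]
V = J·q̇ = [-0.0431, -0.0050, 0.0277, 0.0805, -0.2092, -0.4170]

-0.0431 -0.0050 0.0277 0.0805 -0.2092 -0.4170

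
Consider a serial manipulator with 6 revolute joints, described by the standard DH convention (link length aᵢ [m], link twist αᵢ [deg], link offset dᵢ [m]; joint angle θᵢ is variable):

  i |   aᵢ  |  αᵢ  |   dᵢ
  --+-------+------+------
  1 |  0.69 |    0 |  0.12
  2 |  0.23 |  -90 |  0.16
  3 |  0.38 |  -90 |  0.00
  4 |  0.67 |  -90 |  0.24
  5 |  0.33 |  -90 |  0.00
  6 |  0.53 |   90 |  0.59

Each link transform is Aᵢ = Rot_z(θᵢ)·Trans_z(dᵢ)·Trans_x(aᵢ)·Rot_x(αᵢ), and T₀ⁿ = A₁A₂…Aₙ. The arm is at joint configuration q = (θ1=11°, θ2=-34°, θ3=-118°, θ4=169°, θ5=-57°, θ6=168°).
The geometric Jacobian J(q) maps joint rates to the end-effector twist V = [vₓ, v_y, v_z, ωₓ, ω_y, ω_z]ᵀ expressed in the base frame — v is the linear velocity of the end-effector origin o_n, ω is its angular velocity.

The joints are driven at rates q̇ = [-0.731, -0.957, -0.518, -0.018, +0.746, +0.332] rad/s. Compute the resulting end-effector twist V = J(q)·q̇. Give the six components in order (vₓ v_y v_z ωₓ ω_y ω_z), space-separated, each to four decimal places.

o_n = [0.8503, -0.2795, -0.3989]
J₁: ẑ×o_n = [0.2795, 0.8503, -0.0000], ω = ẑ
J2: z=[0.0000, 0.0000, 1.0000] o=[0.6773, 0.1317, 0.1200] → [0.4111, 0.1730, -0.0000, 0.0000, 0.0000, 1.0000]
J3: z=[0.3907, 0.9205, 0.0000] o=[0.8890, 0.0418, 0.2800] → [-0.6249, 0.2653, -0.0899, 0.3907, 0.9205, 0.0000]
J4: z=[0.8128, -0.3450, 0.4695] o=[0.7248, 0.1115, 0.6155] → [0.5335, 0.8834, -0.2745, 0.8128, -0.3450, 0.4695]
J5: z=[0.4660, 0.8686, -0.1685] o=[1.1542, -0.2096, 0.1475] → [-0.4864, 0.3058, 0.2313, 0.4660, 0.8686, -0.1685]
J6: z=[-0.1494, -0.1104, -0.9826] o=[1.4419, -0.3690, 0.1216] → [0.1455, 0.5035, -0.0787, -0.1494, -0.1104, -0.9826]
V = J·q̇ = [-0.5982, -0.5452, 0.1980, 0.0810, 0.1407, -2.1484]

-0.5982 -0.5452 0.1980 0.0810 0.1407 -2.1484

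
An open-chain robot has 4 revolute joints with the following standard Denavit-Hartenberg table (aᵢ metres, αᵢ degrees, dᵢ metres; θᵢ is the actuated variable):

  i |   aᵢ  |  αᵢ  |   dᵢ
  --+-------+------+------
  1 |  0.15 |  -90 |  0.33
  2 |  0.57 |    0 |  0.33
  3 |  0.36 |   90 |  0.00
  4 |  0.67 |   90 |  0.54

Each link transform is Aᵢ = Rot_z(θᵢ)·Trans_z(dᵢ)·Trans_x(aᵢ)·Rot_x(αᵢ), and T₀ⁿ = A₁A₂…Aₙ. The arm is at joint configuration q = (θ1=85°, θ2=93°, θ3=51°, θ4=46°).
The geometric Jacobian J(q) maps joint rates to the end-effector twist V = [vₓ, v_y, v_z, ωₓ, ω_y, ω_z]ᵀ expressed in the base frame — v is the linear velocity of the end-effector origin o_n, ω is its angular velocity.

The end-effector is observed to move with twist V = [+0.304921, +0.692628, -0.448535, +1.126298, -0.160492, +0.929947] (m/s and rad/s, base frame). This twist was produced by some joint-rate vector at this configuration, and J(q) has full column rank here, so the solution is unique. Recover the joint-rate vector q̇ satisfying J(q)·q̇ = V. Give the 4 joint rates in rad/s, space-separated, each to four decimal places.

0.8450 -0.6960 -0.4400 -0.1050

o_n = [-0.8289, -0.1586, -1.1613]
J₁: ẑ×o_n = [0.1586, -0.8289, 0.0000], ω = ẑ
J2: z=[-0.9962, 0.0872, 0.0000] o=[0.0131, 0.1494, 0.3300] → [-0.1300, -1.4856, 0.3802, -0.9962, 0.0872, 0.0000]
J3: z=[-0.9962, 0.0872, 0.0000] o=[-0.3183, 0.1485, -0.2392] → [-0.0804, -0.9185, 0.3504, -0.9962, 0.0872, 0.0000]
J4: z=[0.0512, 0.5855, -0.8090] o=[-0.3437, -0.1417, -0.4508] → [-0.4297, 0.4290, 0.2833, 0.0512, 0.5855, -0.8090]
q̇ = J⁺·V = [0.8450, -0.6960, -0.4400, -0.1050]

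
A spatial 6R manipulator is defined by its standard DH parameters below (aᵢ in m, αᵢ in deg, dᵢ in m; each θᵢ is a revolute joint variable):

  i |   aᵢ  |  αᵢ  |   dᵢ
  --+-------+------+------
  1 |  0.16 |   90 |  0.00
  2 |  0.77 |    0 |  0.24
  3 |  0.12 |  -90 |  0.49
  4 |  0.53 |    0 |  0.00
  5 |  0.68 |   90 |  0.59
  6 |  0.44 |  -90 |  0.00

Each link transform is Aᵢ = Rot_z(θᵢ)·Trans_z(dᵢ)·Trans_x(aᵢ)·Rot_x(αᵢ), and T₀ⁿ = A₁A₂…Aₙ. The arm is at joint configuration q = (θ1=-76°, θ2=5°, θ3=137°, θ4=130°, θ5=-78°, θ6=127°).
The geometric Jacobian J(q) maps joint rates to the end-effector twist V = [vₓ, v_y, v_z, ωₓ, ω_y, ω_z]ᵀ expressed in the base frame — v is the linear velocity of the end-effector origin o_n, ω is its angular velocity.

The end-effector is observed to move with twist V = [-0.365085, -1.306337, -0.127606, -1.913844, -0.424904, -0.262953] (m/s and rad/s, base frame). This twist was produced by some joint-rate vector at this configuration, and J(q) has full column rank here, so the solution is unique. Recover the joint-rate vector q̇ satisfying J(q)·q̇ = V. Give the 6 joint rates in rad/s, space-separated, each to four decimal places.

-0.9980 0.9110 0.6640 0.1110 -0.6590 0.6250

o_n = [0.0805, -0.3097, -0.6532]
J₁: ẑ×o_n = [0.3097, 0.0805, -0.0000], ω = ẑ
J2: z=[-0.9703, -0.2419, 0.0000] o=[0.0387, -0.1552, 0.0000] → [0.1580, -0.6338, 0.1599, -0.9703, -0.2419, 0.0000]
J3: z=[-0.9703, -0.2419, 0.0000] o=[-0.0086, -0.9576, 0.0671] → [0.1743, -0.6989, -0.6071, -0.9703, -0.2419, 0.0000]
J4: z=[-0.1489, 0.5974, -0.7880] o=[-0.5069, -0.9844, 0.1410] → [0.0572, -0.5812, -0.4514, -0.1489, 0.5974, -0.7880]
J5: z=[-0.1489, 0.5974, -0.7880] o=[-0.0480, -1.1466, -0.0688] → [0.3104, -0.1883, -0.2014, -0.1489, 0.5974, -0.7880]
J6: z=[-0.7476, 0.4536, 0.4851] o=[0.3042, -0.3445, -0.2759] → [-0.1880, -0.3906, 0.0755, -0.7476, 0.4536, 0.4851]
q̇ = J⁺·V = [-0.9980, 0.9110, 0.6640, 0.1110, -0.6590, 0.6250]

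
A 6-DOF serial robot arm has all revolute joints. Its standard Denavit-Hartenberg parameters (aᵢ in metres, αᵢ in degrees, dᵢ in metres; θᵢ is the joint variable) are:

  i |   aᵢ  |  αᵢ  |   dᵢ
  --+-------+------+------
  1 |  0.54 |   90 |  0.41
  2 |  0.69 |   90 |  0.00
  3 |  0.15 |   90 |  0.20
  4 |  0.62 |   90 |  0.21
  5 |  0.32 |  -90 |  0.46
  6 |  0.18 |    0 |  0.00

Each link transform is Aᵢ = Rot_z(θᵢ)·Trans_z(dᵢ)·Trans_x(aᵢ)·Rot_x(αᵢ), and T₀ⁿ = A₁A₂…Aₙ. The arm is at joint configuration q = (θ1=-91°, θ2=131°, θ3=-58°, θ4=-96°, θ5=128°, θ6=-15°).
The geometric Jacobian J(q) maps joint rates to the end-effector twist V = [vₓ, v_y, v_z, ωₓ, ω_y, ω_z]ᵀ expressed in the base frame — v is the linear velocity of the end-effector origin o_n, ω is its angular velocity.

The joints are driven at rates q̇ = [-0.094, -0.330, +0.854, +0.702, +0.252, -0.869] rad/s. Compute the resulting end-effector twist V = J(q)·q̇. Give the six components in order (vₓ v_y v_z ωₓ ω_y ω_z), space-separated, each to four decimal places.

0.5435 0.2968 -0.0999 0.6956 -0.9630 -0.8838

o_n = [-0.0194, -0.5087, 0.3524]
J₁: ẑ×o_n = [0.5087, -0.0194, 0.0000], ω = ẑ
J2: z=[-0.9998, 0.0175, 0.0000] o=[-0.0094, -0.5399, 0.4100] → [-0.0010, -0.0576, -0.0311, -0.9998, 0.0175, 0.0000]
J3: z=[-0.0132, -0.7546, 0.6561] o=[-0.0015, -0.0873, 0.9307] → [0.7129, -0.0194, -0.0080, -0.0132, -0.7546, 0.6561]
J4: z=[0.5201, -0.5655, -0.6400] o=[0.1239, -0.1883, 1.1220] → [0.2302, 0.4920, -0.2477, 0.5201, -0.5655, -0.6400]
J5: z=[-0.8507, -0.4099, -0.3292] o=[0.1859, 0.1367, 0.5571] → [-0.1285, -0.1066, 0.4648, -0.8507, -0.4099, -0.3292]
J6: z=[-0.2602, -0.2158, 0.9411] o=[-0.0592, -0.3355, 0.3811] → [0.1692, 0.0300, 0.0536, -0.2602, -0.2158, 0.9411]
V = J·q̇ = [0.5435, 0.2968, -0.0999, 0.6956, -0.9630, -0.8838]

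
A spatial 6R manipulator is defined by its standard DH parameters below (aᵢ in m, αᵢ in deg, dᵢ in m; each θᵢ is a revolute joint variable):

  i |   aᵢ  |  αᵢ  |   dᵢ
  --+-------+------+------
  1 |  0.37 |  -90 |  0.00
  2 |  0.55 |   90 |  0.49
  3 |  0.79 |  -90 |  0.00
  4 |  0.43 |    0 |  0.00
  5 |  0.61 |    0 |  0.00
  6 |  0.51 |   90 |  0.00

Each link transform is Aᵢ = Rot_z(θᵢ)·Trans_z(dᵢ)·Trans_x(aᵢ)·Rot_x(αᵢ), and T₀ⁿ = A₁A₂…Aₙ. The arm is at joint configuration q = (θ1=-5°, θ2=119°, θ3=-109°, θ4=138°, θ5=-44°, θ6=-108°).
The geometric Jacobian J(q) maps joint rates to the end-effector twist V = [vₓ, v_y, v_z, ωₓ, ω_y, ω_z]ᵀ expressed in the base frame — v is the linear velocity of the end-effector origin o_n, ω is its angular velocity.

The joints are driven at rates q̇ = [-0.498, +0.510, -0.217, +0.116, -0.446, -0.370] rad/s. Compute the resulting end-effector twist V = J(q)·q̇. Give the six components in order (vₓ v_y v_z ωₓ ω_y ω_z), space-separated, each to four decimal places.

0.3333 0.1728 0.4160 0.1949 0.7237 0.1861

o_n = [-0.4587, -0.3438, 0.1564]
J₁: ẑ×o_n = [0.3438, -0.4587, 0.0000], ω = ẑ
J2: z=[0.0872, 0.9962, 0.0000] o=[0.3686, -0.0322, 0.0000] → [0.1558, -0.0136, 0.7970, 0.0872, 0.9962, 0.0000]
J3: z=[0.8713, -0.0762, -0.4848] o=[0.1457, 0.4791, -0.4810] → [-0.4476, -0.2624, -0.7631, 0.8713, -0.0762, -0.4848]
J4: z=[-0.4850, -0.2844, -0.8270] o=[0.2048, -0.2759, -0.2561] → [-0.1735, 0.7487, -0.1557, -0.4850, -0.2844, -0.8270]
J5: z=[-0.4850, -0.2844, -0.8270] o=[-0.0698, 0.0515, -0.2076] → [-0.4304, 0.4981, 0.0811, -0.4850, -0.2844, -0.8270]
J6: z=[-0.4850, -0.2844, -0.8270] o=[-0.6032, 0.1385, 0.0753] → [-0.4219, -0.0802, 0.2750, -0.4850, -0.2844, -0.8270]
V = J·q̇ = [0.3333, 0.1728, 0.4160, 0.1949, 0.7237, 0.1861]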